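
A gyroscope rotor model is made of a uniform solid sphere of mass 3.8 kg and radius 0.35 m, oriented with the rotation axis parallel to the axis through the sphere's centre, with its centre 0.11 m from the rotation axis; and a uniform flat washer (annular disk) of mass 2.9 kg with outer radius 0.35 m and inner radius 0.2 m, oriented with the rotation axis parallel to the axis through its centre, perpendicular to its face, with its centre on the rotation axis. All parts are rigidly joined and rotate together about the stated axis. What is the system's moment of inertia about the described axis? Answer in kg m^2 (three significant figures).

0.468

Solid sphere: I_cm = (2/5)MR² = (2/5)(3.8)(0.35)² = 0.1862 kg m^2; centre at d = 0.11 m, so the parallel axis theorem gives I = 0.1862 + (3.8)(0.11)² = 0.23218 kg m^2.
Annular disk: I_cm = (1/2)M(R²+r²) = (1/2)(2.9)[(0.35)² + (0.2)²] = 0.23562 kg m^2; axis through the centre, so I = 0.23562 kg m^2.
Total I = 0.23218 + 0.23562 = 0.4678 kg m^2.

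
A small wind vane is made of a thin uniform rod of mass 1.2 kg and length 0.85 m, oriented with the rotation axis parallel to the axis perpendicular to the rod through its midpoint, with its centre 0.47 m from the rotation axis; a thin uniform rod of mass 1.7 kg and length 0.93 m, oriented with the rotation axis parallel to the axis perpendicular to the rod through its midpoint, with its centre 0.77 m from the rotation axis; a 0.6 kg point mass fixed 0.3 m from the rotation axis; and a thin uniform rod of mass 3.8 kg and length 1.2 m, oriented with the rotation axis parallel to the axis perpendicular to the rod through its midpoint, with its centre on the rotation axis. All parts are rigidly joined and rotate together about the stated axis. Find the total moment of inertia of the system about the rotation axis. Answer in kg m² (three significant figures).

Thin rod: I_cm = (1/12)ML² = (1/12)(1.2)(0.85)² = 0.07225 kg m²; centre at d = 0.47 m, so I = I_cm + Md² gives I = 0.07225 + (1.2)(0.47)² = 0.33733 kg m².
Thin rod: I_cm = (1/12)ML² = (1/12)(1.7)(0.93)² = 0.12253 kg m²; centre at d = 0.77 m, so I = I_cm + Md² gives I = 0.12253 + (1.7)(0.77)² = 1.1305 kg m².
Point mass: I_cm = 0; centre at d = 0.3 m, so I = I_cm + Md² gives I = 0 + (0.6)(0.3)² = 0.054 kg m².
Thin rod: I_cm = (1/12)ML² = (1/12)(3.8)(1.2)² = 0.456 kg m²; axis through the centre, so I = 0.456 kg m².
Total I = 0.33733 + 1.1305 + 0.054 + 0.456 = 1.9778 kg m².

1.98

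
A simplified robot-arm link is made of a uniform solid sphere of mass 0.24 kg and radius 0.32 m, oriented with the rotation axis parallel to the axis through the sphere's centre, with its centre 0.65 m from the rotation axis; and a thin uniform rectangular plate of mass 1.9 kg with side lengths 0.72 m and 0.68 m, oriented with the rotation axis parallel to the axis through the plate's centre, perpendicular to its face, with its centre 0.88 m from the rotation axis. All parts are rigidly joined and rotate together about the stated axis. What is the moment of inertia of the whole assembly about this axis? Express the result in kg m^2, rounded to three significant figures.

Solid sphere: I_cm = (2/5)MR² = (2/5)(0.24)(0.32)² = 0.0098304 kg m^2; centre at d = 0.65 m, so I = I_cm + Md² gives I = 0.0098304 + (0.24)(0.65)² = 0.11123 kg m^2.
Rectangular plate: I_cm = (1/12)M(a²+b²) = (1/12)(1.9)[(0.72)² + (0.68)²] = 0.15529 kg m^2; centre at d = 0.88 m, so I = I_cm + Md² gives I = 0.15529 + (1.9)(0.88)² = 1.6267 kg m^2.
Total I = 0.11123 + 1.6267 = 1.7379 kg m^2.

1.74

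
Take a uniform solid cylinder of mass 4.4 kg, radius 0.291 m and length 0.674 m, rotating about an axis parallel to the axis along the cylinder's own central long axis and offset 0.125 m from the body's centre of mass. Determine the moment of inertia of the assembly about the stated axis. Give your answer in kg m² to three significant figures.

0.255

I_cm = (1/2)MR² = (1/2)(4.4)(0.291)² = 0.1863 kg m²; centre at d = 0.125 m, so the parallel axis theorem gives I = 0.1863 + (4.4)(0.125)² = 0.25505 kg m².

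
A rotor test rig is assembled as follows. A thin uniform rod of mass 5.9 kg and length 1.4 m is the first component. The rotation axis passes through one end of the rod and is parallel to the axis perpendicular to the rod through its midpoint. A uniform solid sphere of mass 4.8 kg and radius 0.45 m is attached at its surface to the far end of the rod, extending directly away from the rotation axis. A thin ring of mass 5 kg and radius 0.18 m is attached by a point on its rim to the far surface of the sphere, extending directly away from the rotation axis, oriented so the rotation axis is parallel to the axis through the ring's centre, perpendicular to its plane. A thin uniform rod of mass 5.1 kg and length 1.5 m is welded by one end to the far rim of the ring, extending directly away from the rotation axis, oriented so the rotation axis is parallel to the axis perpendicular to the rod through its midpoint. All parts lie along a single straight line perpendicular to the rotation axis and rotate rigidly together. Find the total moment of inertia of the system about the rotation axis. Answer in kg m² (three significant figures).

Thin rod: I_cm = (1/12)ML² = (1/12)(5.9)(1.4)² = 0.96367 kg m²; centre at d = 0.7 m, so the parallel axis theorem gives I = 0.96367 + (5.9)(0.7)² = 3.8547 kg m².
Solid sphere: I_cm = (2/5)MR² = (2/5)(4.8)(0.45)² = 0.3888 kg m²; centre at d = 0.7 + 0.7 + 0.45 = 1.85 m, so the parallel axis theorem gives I = 0.3888 + (4.8)(1.85)² = 16.817 kg m².
Thin ring: I_cm = MR² = (5)(0.18)² = 0.162 kg m²; centre at d = 0.7 + 0.7 + 0.45 + 0.45 + 0.18 = 2.48 m, so the parallel axis theorem gives I = 0.162 + (5)(2.48)² = 30.914 kg m².
Thin rod: I_cm = (1/12)ML² = (1/12)(5.1)(1.5)² = 0.95625 kg m²; centre at d = 0.7 + 0.7 + 0.45 + 0.45 + 0.18 + 0.18 + 0.75 = 3.41 m, so the parallel axis theorem gives I = 0.95625 + (5.1)(3.41)² = 60.26 kg m².
Total I = 3.8547 + 16.817 + 30.914 + 60.26 = 111.85 kg m².

112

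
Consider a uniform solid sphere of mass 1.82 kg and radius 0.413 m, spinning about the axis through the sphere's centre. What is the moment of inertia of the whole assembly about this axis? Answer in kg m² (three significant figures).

I_cm = (2/5)MR² = (2/5)(1.82)(0.413)² = 0.12417 kg m²; axis through the centre, so I = 0.12417 kg m².

0.124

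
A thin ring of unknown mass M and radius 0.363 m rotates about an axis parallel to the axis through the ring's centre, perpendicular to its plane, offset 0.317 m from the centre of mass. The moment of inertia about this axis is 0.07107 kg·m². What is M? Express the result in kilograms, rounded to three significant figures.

0.306

I = I_cm + Md² = MR² + Md² = M·[1·(0.363)² + (0.317)²] = M·0.23226.
So M = 0.07107 / 0.23226 = 0.306 kg.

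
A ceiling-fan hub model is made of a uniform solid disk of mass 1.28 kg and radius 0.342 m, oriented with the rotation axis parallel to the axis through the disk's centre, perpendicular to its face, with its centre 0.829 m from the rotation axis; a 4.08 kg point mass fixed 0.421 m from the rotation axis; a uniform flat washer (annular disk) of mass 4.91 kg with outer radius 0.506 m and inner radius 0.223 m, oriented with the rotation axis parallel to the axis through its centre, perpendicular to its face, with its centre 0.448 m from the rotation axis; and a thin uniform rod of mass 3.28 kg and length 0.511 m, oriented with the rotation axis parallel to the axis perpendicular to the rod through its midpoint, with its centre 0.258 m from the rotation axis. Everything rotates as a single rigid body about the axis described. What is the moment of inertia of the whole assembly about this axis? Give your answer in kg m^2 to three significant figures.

Solid disk: I_cm = (1/2)MR² = (1/2)(1.28)(0.342)² = 0.074857 kg m^2; centre at d = 0.829 m, so I = I_cm + Md² gives I = 0.074857 + (1.28)(0.829)² = 0.95453 kg m^2.
Point mass: I_cm = 0; centre at d = 0.421 m, so I = I_cm + Md² gives I = 0 + (4.08)(0.421)² = 0.72314 kg m^2.
Annular disk: I_cm = (1/2)M(R²+r²) = (1/2)(4.91)[(0.506)² + (0.223)²] = 0.75065 kg m^2; centre at d = 0.448 m, so I = I_cm + Md² gives I = 0.75065 + (4.91)(0.448)² = 1.7361 kg m^2.
Thin rod: I_cm = (1/12)ML² = (1/12)(3.28)(0.511)² = 0.071373 kg m^2; centre at d = 0.258 m, so I = I_cm + Md² gives I = 0.071373 + (3.28)(0.258)² = 0.2897 kg m^2.
Total I = 0.95453 + 0.72314 + 1.7361 + 0.2897 = 3.7035 kg m^2.

3.70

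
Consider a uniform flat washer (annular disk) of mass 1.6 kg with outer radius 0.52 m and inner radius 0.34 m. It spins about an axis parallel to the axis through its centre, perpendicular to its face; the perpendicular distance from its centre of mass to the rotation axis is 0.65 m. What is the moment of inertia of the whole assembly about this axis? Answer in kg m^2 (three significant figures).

I_cm = (1/2)M(R²+r²) = (1/2)(1.6)[(0.52)² + (0.34)²] = 0.3088 kg m^2; centre at d = 0.65 m, so I = I_cm + Md² gives I = 0.3088 + (1.6)(0.65)² = 0.9848 kg m^2.

0.985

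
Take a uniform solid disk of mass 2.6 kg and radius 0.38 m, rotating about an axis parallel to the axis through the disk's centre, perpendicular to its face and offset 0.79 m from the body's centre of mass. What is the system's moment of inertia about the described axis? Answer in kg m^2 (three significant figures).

I_cm = (1/2)MR² = (1/2)(2.6)(0.38)² = 0.18772 kg m^2; centre at d = 0.79 m, so I = I_cm + Md² gives I = 0.18772 + (2.6)(0.79)² = 1.8104 kg m^2.

1.81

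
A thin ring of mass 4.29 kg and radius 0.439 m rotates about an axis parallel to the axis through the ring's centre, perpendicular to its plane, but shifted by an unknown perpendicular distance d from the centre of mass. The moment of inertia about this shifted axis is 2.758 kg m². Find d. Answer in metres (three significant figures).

About the centre-of-mass axis, I_cm = MR² = (4.29)(0.439)² = 0.82677 kg m².
Parallel axis theorem: I = I_cm + Md², so Md² = 2.758 − 0.82677 = 1.9312 kg m².
d = √(1.9312 / 4.29) = 0.67095 m.

0.671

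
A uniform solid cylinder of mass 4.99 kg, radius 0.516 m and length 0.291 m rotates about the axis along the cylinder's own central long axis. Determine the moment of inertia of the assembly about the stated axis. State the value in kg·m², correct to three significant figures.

I_cm = (1/2)MR² = (1/2)(4.99)(0.516)² = 0.66431 kg·m²; axis through the centre, so I = 0.66431 kg·m².

0.664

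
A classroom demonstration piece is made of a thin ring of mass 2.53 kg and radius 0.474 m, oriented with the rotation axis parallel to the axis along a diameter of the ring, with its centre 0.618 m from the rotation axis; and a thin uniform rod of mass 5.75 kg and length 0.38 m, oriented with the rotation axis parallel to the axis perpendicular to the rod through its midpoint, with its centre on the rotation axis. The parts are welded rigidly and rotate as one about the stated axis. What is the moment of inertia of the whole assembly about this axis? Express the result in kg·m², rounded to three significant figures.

Thin ring: I_cm = (1/2)MR² = (1/2)(2.53)(0.474)² = 0.28422 kg·m²; centre at d = 0.618 m, so I = I_cm + Md² gives I = 0.28422 + (2.53)(0.618)² = 1.2505 kg·m².
Thin rod: I_cm = (1/12)ML² = (1/12)(5.75)(0.38)² = 0.069192 kg·m²; axis through the centre, so I = 0.069192 kg·m².
Total I = 1.2505 + 0.069192 = 1.3197 kg·m².

1.32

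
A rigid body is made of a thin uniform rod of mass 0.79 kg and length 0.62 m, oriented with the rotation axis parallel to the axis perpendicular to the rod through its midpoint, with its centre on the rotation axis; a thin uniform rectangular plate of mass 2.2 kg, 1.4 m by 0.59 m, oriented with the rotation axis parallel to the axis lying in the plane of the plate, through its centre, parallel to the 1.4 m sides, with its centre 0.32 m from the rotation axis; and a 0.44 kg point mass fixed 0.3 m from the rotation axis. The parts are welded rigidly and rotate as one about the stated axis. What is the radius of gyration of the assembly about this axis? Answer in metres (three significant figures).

Thin rod: I_cm = (1/12)ML² = (1/12)(0.79)(0.62)² = 0.025306 kg m²; axis through the centre, so I = 0.025306 kg m².
Rectangular plate: I_cm = (1/12)Mb² = (1/12)(2.2)(0.59)² = 0.063818 kg m²; centre at d = 0.32 m, so the parallel axis theorem gives I = 0.063818 + (2.2)(0.32)² = 0.2891 kg m².
Point mass: I_cm = 0; centre at d = 0.3 m, so the parallel axis theorem gives I = 0 + (0.44)(0.3)² = 0.0396 kg m².
Total I = 0.354 kg m²; total mass M = 3.43 kg.
k = √(I/M) = √(0.354/3.43) = 0.32126 m.

0.321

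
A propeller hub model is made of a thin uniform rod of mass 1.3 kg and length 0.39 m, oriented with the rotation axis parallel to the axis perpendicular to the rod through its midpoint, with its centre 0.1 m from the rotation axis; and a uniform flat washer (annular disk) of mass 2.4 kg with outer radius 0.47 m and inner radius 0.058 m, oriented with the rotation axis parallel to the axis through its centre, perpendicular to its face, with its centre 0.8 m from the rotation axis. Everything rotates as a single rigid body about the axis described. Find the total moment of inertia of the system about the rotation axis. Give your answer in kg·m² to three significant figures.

Thin rod: I_cm = (1/12)ML² = (1/12)(1.3)(0.39)² = 0.016478 kg·m²; centre at d = 0.1 m, so I = I_cm + Md² gives I = 0.016478 + (1.3)(0.1)² = 0.029478 kg·m².
Annular disk: I_cm = (1/2)M(R²+r²) = (1/2)(2.4)[(0.47)² + (0.058)²] = 0.26912 kg·m²; centre at d = 0.8 m, so I = I_cm + Md² gives I = 0.26912 + (2.4)(0.8)² = 1.8051 kg·m².
Total I = 0.029478 + 1.8051 = 1.8346 kg·m².

1.83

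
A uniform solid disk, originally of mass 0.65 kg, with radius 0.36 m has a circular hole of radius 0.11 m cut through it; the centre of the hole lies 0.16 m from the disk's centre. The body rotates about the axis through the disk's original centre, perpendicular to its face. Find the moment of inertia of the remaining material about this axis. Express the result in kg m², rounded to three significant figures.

0.0402

Unpierced body about its centre: I₀ = (1/2)MR² = (1/2)(0.65)(0.36)² = 0.04212 kg m².
The removed disk has mass m = M·(r/R)² = (0.65)(0.11/0.36)² = 0.060687 kg (same uniform areal density).
Its moment of inertia about the rotation axis (parallel-axis theorem): I_hole = (1/2)mr² + md² = (1/2)(0.060687)(0.11)² + (0.060687)(0.16)² = 0.0019207 kg m².
Treating the hole as negative mass, I = I₀ − I_hole = 0.04212 − 0.0019207 = 0.040199 kg m².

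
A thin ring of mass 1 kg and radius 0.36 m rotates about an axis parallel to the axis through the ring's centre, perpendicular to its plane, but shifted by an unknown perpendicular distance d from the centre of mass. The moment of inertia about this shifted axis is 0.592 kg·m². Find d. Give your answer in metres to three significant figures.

0.680

About the centre-of-mass axis, I_cm = MR² = (1)(0.36)² = 0.1296 kg·m².
Parallel axis theorem: I = I_cm + Md², so Md² = 0.592 − 0.1296 = 0.4624 kg·m².
d = √(0.4624 / 1) = 0.68 m.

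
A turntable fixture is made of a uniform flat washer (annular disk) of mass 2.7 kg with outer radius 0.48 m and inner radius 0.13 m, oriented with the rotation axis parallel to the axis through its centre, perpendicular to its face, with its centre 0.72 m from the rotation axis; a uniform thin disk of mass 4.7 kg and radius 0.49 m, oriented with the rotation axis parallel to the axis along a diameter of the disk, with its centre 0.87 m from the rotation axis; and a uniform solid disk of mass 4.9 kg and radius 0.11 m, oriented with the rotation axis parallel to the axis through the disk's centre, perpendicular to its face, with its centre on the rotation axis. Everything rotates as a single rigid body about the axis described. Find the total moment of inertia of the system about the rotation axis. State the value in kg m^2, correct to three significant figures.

5.60

Annular disk: I_cm = (1/2)M(R²+r²) = (1/2)(2.7)[(0.48)² + (0.13)²] = 0.33386 kg m^2; centre at d = 0.72 m, so I = I_cm + Md² gives I = 0.33386 + (2.7)(0.72)² = 1.7335 kg m^2.
Thin disk: I_cm = (1/4)MR² = (1/4)(4.7)(0.49)² = 0.28212 kg m^2; centre at d = 0.87 m, so I = I_cm + Md² gives I = 0.28212 + (4.7)(0.87)² = 3.8395 kg m^2.
Solid disk: I_cm = (1/2)MR² = (1/2)(4.9)(0.11)² = 0.029645 kg m^2; axis through the centre, so I = 0.029645 kg m^2.
Total I = 1.7335 + 3.8395 + 0.029645 = 5.6027 kg m^2.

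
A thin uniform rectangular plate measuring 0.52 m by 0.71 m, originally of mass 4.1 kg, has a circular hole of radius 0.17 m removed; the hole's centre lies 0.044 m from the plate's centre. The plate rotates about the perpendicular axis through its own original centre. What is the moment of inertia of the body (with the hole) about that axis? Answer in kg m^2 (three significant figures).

Unpierced body about its centre: I₀ = (1/12)M(a²+b²) = (1/12)(4.1)[(0.52)² + (0.71)²] = 0.26462 kg m^2.
The removed disk has mass m = M·πr²/(ab) = (4.1)·π(0.17)²/(0.52·0.71) = 1.0083 kg (same uniform areal density).
Its moment of inertia about the rotation axis (parallel-axis theorem): I_hole = (1/2)mr² + md² = (1/2)(1.0083)(0.17)² + (1.0083)(0.044)² = 0.016521 kg m^2.
Treating the hole as negative mass, I = I₀ − I_hole = 0.26462 − 0.016521 = 0.2481 kg m^2.

0.248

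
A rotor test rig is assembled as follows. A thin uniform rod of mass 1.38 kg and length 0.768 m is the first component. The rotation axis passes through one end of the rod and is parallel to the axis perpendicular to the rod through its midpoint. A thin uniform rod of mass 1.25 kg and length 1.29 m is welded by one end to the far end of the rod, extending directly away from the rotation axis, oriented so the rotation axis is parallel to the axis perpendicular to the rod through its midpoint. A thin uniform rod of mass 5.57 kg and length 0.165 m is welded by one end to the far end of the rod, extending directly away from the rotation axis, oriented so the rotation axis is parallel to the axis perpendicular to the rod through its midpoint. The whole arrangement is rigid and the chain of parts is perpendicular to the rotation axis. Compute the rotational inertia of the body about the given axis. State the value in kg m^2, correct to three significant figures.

Thin rod: I_cm = (1/12)ML² = (1/12)(1.38)(0.768)² = 0.06783 kg m^2; centre at d = 0.384 m, so the parallel axis theorem gives I = 0.06783 + (1.38)(0.384)² = 0.27132 kg m^2.
Thin rod: I_cm = (1/12)ML² = (1/12)(1.25)(1.29)² = 0.17334 kg m^2; centre at d = 0.384 + 0.384 + 0.645 = 1.413 m, so the parallel axis theorem gives I = 0.17334 + (1.25)(1.413)² = 2.6691 kg m^2.
Thin rod: I_cm = (1/12)ML² = (1/12)(5.57)(0.165)² = 0.012637 kg m^2; centre at d = 0.384 + 0.384 + 0.645 + 0.645 + 0.0825 = 2.1405 m, so the parallel axis theorem gives I = 0.012637 + (5.57)(2.1405)² = 25.533 kg m^2.
Total I = 0.27132 + 2.6691 + 25.533 = 28.473 kg m^2.

28.5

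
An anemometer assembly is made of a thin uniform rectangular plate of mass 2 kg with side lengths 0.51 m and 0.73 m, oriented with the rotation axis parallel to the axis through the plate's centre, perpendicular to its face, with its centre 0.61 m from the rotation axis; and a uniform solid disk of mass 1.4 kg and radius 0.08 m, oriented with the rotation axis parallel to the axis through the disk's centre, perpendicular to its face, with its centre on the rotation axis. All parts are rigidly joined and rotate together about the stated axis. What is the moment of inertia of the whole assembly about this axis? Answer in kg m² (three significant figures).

Rectangular plate: I_cm = (1/12)M(a²+b²) = (1/12)(2)[(0.51)² + (0.73)²] = 0.13217 kg m²; centre at d = 0.61 m, so I = I_cm + Md² gives I = 0.13217 + (2)(0.61)² = 0.87637 kg m².
Solid disk: I_cm = (1/2)MR² = (1/2)(1.4)(0.08)² = 0.00448 kg m²; axis through the centre, so I = 0.00448 kg m².
Total I = 0.87637 + 0.00448 = 0.88085 kg m².

0.881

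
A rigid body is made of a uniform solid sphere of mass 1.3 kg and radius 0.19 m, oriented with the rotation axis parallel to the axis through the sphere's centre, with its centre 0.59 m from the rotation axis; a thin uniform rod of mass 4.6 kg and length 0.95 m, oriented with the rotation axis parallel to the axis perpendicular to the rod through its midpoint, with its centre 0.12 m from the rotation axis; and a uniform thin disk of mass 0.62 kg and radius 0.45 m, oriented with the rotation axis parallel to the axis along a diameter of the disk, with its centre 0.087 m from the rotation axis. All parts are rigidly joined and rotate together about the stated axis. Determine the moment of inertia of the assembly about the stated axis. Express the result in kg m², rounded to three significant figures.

0.920

Solid sphere: I_cm = (2/5)MR² = (2/5)(1.3)(0.19)² = 0.018772 kg m²; centre at d = 0.59 m, so I = I_cm + Md² gives I = 0.018772 + (1.3)(0.59)² = 0.4713 kg m².
Thin rod: I_cm = (1/12)ML² = (1/12)(4.6)(0.95)² = 0.34596 kg m²; centre at d = 0.12 m, so I = I_cm + Md² gives I = 0.34596 + (4.6)(0.12)² = 0.4122 kg m².
Thin disk: I_cm = (1/4)MR² = (1/4)(0.62)(0.45)² = 0.031387 kg m²; centre at d = 0.087 m, so I = I_cm + Md² gives I = 0.031387 + (0.62)(0.087)² = 0.03608 kg m².
Total I = 0.4713 + 0.4122 + 0.03608 = 0.91958 kg m².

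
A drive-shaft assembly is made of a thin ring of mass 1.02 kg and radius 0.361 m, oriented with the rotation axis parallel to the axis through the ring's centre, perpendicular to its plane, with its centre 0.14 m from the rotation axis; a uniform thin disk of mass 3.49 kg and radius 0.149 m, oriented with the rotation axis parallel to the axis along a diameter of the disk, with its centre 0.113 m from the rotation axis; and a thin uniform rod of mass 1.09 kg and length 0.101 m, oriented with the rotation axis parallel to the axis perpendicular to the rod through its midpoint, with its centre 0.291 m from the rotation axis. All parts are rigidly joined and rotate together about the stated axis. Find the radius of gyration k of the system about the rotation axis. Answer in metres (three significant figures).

Thin ring: I_cm = MR² = (1.02)(0.361)² = 0.13293 kg m²; centre at d = 0.14 m, so the parallel axis theorem gives I = 0.13293 + (1.02)(0.14)² = 0.15292 kg m².
Thin disk: I_cm = (1/4)MR² = (1/4)(3.49)(0.149)² = 0.01937 kg m²; centre at d = 0.113 m, so the parallel axis theorem gives I = 0.01937 + (3.49)(0.113)² = 0.063934 kg m².
Thin rod: I_cm = (1/12)ML² = (1/12)(1.09)(0.101)² = 0.00092659 kg m²; centre at d = 0.291 m, so the parallel axis theorem gives I = 0.00092659 + (1.09)(0.291)² = 0.093229 kg m².
Total I = 0.31008 kg m²; total mass M = 5.6 kg.
k = √(I/M) = √(0.31008/5.6) = 0.23531 m.

0.235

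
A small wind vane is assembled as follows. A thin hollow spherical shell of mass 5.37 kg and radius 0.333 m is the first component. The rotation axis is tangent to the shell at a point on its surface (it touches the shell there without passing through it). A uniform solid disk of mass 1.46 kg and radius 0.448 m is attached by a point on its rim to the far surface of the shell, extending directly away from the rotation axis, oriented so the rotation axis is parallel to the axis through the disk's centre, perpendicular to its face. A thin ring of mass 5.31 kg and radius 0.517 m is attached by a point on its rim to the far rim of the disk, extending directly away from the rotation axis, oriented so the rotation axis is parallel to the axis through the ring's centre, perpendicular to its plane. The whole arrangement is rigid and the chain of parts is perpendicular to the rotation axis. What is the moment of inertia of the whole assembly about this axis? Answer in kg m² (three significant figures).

Spherical shell: I_cm = (2/3)MR² = (2/3)(5.37)(0.333)² = 0.39698 kg m²; centre at d = 0.333 m, so the parallel axis theorem gives I = 0.39698 + (5.37)(0.333)² = 0.99246 kg m².
Solid disk: I_cm = (1/2)MR² = (1/2)(1.46)(0.448)² = 0.14651 kg m²; centre at d = 0.333 + 0.333 + 0.448 = 1.114 m, so the parallel axis theorem gives I = 0.14651 + (1.46)(1.114)² = 1.9584 kg m².
Thin ring: I_cm = MR² = (5.31)(0.517)² = 1.4193 kg m²; centre at d = 0.333 + 0.333 + 0.448 + 0.448 + 0.517 = 2.079 m, so the parallel axis theorem gives I = 1.4193 + (5.31)(2.079)² = 24.37 kg m².
Total I = 0.99246 + 1.9584 + 24.37 = 27.321 kg m².

27.3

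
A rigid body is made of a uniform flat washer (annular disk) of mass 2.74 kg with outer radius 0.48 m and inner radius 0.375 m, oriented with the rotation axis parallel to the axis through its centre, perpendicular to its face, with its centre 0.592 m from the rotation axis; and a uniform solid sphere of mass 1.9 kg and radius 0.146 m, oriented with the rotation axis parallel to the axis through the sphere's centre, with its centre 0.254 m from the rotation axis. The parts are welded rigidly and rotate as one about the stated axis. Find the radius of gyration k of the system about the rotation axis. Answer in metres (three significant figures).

Annular disk: I_cm = (1/2)M(R²+r²) = (1/2)(2.74)[(0.48)² + (0.375)²] = 0.5083 kg m^2; centre at d = 0.592 m, so the parallel axis theorem gives I = 0.5083 + (2.74)(0.592)² = 1.4686 kg m^2.
Solid sphere: I_cm = (2/5)MR² = (2/5)(1.9)(0.146)² = 0.0162 kg m^2; centre at d = 0.254 m, so the parallel axis theorem gives I = 0.0162 + (1.9)(0.254)² = 0.13878 kg m^2.
Total I = 1.6074 kg m^2; total mass M = 4.64 kg.
k = √(I/M) = √(1.6074/4.64) = 0.58857 m.

0.589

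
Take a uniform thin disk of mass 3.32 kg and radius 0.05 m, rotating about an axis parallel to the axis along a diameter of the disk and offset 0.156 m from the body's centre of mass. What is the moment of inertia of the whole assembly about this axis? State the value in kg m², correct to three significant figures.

I_cm = (1/4)MR² = (1/4)(3.32)(0.05)² = 0.002075 kg m²; centre at d = 0.156 m, so I = I_cm + Md² gives I = 0.002075 + (3.32)(0.156)² = 0.082871 kg m².

0.0829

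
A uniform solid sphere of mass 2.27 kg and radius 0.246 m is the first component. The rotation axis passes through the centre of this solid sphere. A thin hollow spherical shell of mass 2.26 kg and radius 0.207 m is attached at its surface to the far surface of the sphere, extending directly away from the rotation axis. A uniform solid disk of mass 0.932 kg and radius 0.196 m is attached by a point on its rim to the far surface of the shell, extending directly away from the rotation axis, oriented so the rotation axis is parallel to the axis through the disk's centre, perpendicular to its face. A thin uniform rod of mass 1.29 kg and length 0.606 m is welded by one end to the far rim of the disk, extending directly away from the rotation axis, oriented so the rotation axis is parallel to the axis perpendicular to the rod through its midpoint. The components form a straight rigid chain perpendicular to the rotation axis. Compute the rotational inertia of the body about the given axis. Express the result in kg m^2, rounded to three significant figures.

Solid sphere: I_cm = (2/5)MR² = (2/5)(2.27)(0.246)² = 0.054949 kg m^2; axis through the centre, so I = 0.054949 kg m^2.
Spherical shell: I_cm = (2/3)MR² = (2/3)(2.26)(0.207)² = 0.064559 kg m^2; centre at d = 0.246 + 0.207 = 0.453 m, so I = I_cm + Md² gives I = 0.064559 + (2.26)(0.453)² = 0.52833 kg m^2.
Solid disk: I_cm = (1/2)MR² = (1/2)(0.932)(0.196)² = 0.017902 kg m^2; centre at d = 0.246 + 0.207 + 0.207 + 0.196 = 0.856 m, so I = I_cm + Md² gives I = 0.017902 + (0.932)(0.856)² = 0.70081 kg m^2.
Thin rod: I_cm = (1/12)ML² = (1/12)(1.29)(0.606)² = 0.039478 kg m^2; centre at d = 0.246 + 0.207 + 0.207 + 0.196 + 0.196 + 0.303 = 1.355 m, so I = I_cm + Md² gives I = 0.039478 + (1.29)(1.355)² = 2.408 kg m^2.
Total I = 0.054949 + 0.52833 + 0.70081 + 2.408 = 3.692 kg m^2.

3.69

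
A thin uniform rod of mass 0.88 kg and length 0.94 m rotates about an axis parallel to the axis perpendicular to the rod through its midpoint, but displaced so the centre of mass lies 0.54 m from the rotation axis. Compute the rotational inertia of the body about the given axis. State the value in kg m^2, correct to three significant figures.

0.321

I_cm = (1/12)ML² = (1/12)(0.88)(0.94)² = 0.064797 kg m^2; centre at d = 0.54 m, so the parallel axis theorem gives I = 0.064797 + (0.88)(0.54)² = 0.32141 kg m^2.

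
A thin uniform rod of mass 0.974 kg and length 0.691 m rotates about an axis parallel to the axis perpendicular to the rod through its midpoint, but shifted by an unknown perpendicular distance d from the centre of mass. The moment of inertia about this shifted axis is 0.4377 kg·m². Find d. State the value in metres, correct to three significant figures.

0.640

About the centre-of-mass axis, I_cm = (1/12)ML² = (1/12)(0.974)(0.691)² = 0.038756 kg·m².
Parallel axis theorem: I = I_cm + Md², so Md² = 0.4377 − 0.038756 = 0.39894 kg·m².
d = √(0.39894 / 0.974) = 0.64 m.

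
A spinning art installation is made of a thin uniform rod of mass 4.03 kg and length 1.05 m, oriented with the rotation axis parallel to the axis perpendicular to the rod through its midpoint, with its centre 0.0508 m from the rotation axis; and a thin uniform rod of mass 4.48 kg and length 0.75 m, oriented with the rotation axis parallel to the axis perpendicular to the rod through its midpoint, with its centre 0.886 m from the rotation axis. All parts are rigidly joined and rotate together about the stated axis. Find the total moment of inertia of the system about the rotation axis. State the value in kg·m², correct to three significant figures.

4.11

Thin rod: I_cm = (1/12)ML² = (1/12)(4.03)(1.05)² = 0.37026 kg·m²; centre at d = 0.0508 m, so the parallel axis theorem gives I = 0.37026 + (4.03)(0.0508)² = 0.38066 kg·m².
Thin rod: I_cm = (1/12)ML² = (1/12)(4.48)(0.75)² = 0.21 kg·m²; centre at d = 0.886 m, so the parallel axis theorem gives I = 0.21 + (4.48)(0.886)² = 3.7268 kg·m².
Total I = 0.38066 + 3.7268 = 4.1074 kg·m².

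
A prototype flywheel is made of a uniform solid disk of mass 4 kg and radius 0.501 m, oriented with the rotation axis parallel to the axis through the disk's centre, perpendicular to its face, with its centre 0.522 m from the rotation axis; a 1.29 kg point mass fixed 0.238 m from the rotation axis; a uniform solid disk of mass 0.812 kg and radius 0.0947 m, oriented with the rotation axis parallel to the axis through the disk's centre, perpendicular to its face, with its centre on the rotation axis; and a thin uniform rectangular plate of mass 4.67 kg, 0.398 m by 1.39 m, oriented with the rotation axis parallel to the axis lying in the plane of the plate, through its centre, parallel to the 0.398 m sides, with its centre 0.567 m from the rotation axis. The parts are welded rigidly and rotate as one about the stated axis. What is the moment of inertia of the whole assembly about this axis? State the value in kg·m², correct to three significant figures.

Solid disk: I_cm = (1/2)MR² = (1/2)(4)(0.501)² = 0.502 kg·m²; centre at d = 0.522 m, so the parallel axis theorem gives I = 0.502 + (4)(0.522)² = 1.5919 kg·m².
Point mass: I_cm = 0; centre at d = 0.238 m, so the parallel axis theorem gives I = 0 + (1.29)(0.238)² = 0.073071 kg·m².
Solid disk: I_cm = (1/2)MR² = (1/2)(0.812)(0.0947)² = 0.003641 kg·m²; axis through the centre, so I = 0.003641 kg·m².
Rectangular plate: I_cm = (1/12)Mb² = (1/12)(4.67)(1.39)² = 0.75191 kg·m²; centre at d = 0.567 m, so the parallel axis theorem gives I = 0.75191 + (4.67)(0.567)² = 2.2533 kg·m².
Total I = 1.5919 + 0.073071 + 0.003641 + 2.2533 = 3.9219 kg·m².

3.92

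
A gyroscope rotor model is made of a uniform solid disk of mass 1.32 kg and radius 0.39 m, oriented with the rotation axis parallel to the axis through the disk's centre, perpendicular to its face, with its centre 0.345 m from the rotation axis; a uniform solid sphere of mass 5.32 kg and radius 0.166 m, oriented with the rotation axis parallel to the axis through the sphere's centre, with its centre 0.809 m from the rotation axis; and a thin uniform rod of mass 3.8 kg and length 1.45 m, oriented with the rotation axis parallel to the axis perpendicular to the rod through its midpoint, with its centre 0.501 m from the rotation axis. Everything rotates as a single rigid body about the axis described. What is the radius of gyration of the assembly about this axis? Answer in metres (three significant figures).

0.720

Solid disk: I_cm = (1/2)MR² = (1/2)(1.32)(0.39)² = 0.10039 kg·m²; centre at d = 0.345 m, so the parallel axis theorem gives I = 0.10039 + (1.32)(0.345)² = 0.2575 kg·m².
Solid sphere: I_cm = (2/5)MR² = (2/5)(5.32)(0.166)² = 0.058639 kg·m²; centre at d = 0.809 m, so the parallel axis theorem gives I = 0.058639 + (5.32)(0.809)² = 3.5405 kg·m².
Thin rod: I_cm = (1/12)ML² = (1/12)(3.8)(1.45)² = 0.66579 kg·m²; centre at d = 0.501 m, so the parallel axis theorem gives I = 0.66579 + (3.8)(0.501)² = 1.6196 kg·m².
Total I = 5.4176 kg·m²; total mass M = 10.44 kg.
k = √(I/M) = √(5.4176/10.44) = 0.72036 m.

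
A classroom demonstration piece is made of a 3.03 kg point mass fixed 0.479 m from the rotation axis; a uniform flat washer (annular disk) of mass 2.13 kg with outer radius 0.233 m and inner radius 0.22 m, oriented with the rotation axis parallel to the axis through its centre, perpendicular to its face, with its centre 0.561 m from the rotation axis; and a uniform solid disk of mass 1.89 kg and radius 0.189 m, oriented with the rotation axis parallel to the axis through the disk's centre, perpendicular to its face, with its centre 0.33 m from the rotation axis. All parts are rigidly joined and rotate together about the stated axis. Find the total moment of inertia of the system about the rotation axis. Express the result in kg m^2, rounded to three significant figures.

Point mass: I_cm = 0; centre at d = 0.479 m, so I = I_cm + Md² gives I = 0 + (3.03)(0.479)² = 0.69521 kg m^2.
Annular disk: I_cm = (1/2)M(R²+r²) = (1/2)(2.13)[(0.233)² + (0.22)²] = 0.10936 kg m^2; centre at d = 0.561 m, so I = I_cm + Md² gives I = 0.10936 + (2.13)(0.561)² = 0.77972 kg m^2.
Solid disk: I_cm = (1/2)MR² = (1/2)(1.89)(0.189)² = 0.033756 kg m^2; centre at d = 0.33 m, so I = I_cm + Md² gives I = 0.033756 + (1.89)(0.33)² = 0.23958 kg m^2.
Total I = 0.69521 + 0.77972 + 0.23958 = 1.7145 kg m^2.

1.71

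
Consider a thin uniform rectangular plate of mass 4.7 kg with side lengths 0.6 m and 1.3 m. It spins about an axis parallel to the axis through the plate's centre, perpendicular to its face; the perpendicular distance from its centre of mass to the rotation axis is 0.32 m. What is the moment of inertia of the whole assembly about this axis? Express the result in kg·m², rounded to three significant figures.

1.28

I_cm = (1/12)M(a²+b²) = (1/12)(4.7)[(0.6)² + (1.3)²] = 0.80292 kg·m²; centre at d = 0.32 m, so I = I_cm + Md² gives I = 0.80292 + (4.7)(0.32)² = 1.2842 kg·m².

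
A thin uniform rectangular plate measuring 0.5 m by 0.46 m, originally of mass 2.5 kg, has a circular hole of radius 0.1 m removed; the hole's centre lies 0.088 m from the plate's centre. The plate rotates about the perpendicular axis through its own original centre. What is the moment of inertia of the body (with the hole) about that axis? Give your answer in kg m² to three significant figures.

0.0918

Unpierced body about its centre: I₀ = (1/12)M(a²+b²) = (1/12)(2.5)[(0.5)² + (0.46)²] = 0.096167 kg m².
The removed disk has mass m = M·πr²/(ab) = (2.5)·π(0.1)²/(0.5·0.46) = 0.34148 kg (same uniform areal density).
Its moment of inertia about the rotation axis (parallel-axis theorem): I_hole = (1/2)mr² + md² = (1/2)(0.34148)(0.1)² + (0.34148)(0.088)² = 0.0043518 kg m².
Treating the hole as negative mass, I = I₀ − I_hole = 0.096167 − 0.0043518 = 0.091815 kg m².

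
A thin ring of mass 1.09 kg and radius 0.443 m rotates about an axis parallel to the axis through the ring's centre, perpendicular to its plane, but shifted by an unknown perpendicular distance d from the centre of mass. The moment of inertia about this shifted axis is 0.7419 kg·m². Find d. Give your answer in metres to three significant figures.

0.696

About the centre-of-mass axis, I_cm = MR² = (1.09)(0.443)² = 0.21391 kg·m².
Parallel axis theorem: I = I_cm + Md², so Md² = 0.7419 − 0.21391 = 0.52799 kg·m².
d = √(0.52799 / 1.09) = 0.69598 m.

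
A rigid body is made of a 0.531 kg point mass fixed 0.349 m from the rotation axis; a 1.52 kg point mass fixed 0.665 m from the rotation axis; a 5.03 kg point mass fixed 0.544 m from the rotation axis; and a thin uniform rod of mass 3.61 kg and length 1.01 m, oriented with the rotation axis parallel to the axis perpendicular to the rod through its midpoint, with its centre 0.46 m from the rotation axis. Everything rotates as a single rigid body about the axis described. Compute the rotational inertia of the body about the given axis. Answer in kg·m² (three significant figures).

Point mass: I_cm = 0; centre at d = 0.349 m, so I = I_cm + Md² gives I = 0 + (0.531)(0.349)² = 0.064676 kg·m².
Point mass: I_cm = 0; centre at d = 0.665 m, so I = I_cm + Md² gives I = 0 + (1.52)(0.665)² = 0.67218 kg·m².
Point mass: I_cm = 0; centre at d = 0.544 m, so I = I_cm + Md² gives I = 0 + (5.03)(0.544)² = 1.4886 kg·m².
Thin rod: I_cm = (1/12)ML² = (1/12)(3.61)(1.01)² = 0.30688 kg·m²; centre at d = 0.46 m, so I = I_cm + Md² gives I = 0.30688 + (3.61)(0.46)² = 1.0708 kg·m².
Total I = 0.064676 + 0.67218 + 1.4886 + 1.0708 = 3.2962 kg·m².

3.30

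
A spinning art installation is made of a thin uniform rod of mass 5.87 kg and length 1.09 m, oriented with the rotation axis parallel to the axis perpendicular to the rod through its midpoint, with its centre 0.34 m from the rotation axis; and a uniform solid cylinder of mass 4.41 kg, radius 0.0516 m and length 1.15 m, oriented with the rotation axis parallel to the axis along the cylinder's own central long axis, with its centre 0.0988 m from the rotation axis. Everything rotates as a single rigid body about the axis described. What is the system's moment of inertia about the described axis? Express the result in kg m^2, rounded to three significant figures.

1.31

Thin rod: I_cm = (1/12)ML² = (1/12)(5.87)(1.09)² = 0.58118 kg m^2; centre at d = 0.34 m, so I = I_cm + Md² gives I = 0.58118 + (5.87)(0.34)² = 1.2598 kg m^2.
Solid cylinder: I_cm = (1/2)MR² = (1/2)(4.41)(0.0516)² = 0.0058709 kg m^2; centre at d = 0.0988 m, so I = I_cm + Md² gives I = 0.0058709 + (4.41)(0.0988)² = 0.048919 kg m^2.
Total I = 1.2598 + 0.048919 = 1.3087 kg m^2.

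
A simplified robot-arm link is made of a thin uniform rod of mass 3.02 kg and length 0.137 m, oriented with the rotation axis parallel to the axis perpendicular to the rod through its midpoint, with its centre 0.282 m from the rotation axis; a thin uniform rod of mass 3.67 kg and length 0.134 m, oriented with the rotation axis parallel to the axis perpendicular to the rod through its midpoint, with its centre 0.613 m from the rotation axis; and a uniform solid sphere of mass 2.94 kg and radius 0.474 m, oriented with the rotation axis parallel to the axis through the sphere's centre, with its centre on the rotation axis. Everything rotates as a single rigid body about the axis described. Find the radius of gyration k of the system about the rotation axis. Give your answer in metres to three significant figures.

0.443

Thin rod: I_cm = (1/12)ML² = (1/12)(3.02)(0.137)² = 0.0047235 kg m²; centre at d = 0.282 m, so the parallel axis theorem gives I = 0.0047235 + (3.02)(0.282)² = 0.24489 kg m².
Thin rod: I_cm = (1/12)ML² = (1/12)(3.67)(0.134)² = 0.0054915 kg m²; centre at d = 0.613 m, so the parallel axis theorem gives I = 0.0054915 + (3.67)(0.613)² = 1.3846 kg m².
Solid sphere: I_cm = (2/5)MR² = (2/5)(2.94)(0.474)² = 0.26422 kg m²; axis through the centre, so I = 0.26422 kg m².
Total I = 1.8937 kg m²; total mass M = 9.63 kg.
k = √(I/M) = √(1.8937/9.63) = 0.44344 m.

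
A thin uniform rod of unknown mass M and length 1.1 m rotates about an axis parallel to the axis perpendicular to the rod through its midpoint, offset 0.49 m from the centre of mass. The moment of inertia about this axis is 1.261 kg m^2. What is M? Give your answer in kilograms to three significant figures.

3.70

I = I_cm + Md² = (1/12)ML² + Md² = M·[0.0833333·(1.1)² + (0.49)²] = M·0.34093.
So M = 1.261 / 0.34093 = 3.6987 kg.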